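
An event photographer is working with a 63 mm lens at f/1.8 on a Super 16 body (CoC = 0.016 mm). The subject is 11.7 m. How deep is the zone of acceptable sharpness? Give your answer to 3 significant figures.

1.99 m

Hyperfocal distance H = f²/(N·c) + f = 63²/(1.8 × 0.016) + 63 = 3969/0.0288 + 63 ≈ 137875.5 mm ≈ 137.9 m.
Near limit Dn = s·(H − f)/(H + s − 2f) = 11700 × (137875.5 − 63) / (137875.5 + 11700 − 2 × 63) = 11700 × 137812.5 / 149449.5 ≈ 10789.0 mm.
Far limit Df = s·(H − f)/(H − s) = 11700 × (137875.5 − 63) / (137875.5 − 11700) = 11700 × 137812.5 / 126175.5 ≈ 12779.1 mm.
Depth of field = Df − Dn = 12779.1 − 10789.0 ≈ 1990.1 mm ≈ 1.99 m.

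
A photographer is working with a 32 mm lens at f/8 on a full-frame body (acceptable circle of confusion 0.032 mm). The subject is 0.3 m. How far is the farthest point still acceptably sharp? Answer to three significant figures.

Hyperfocal distance H = f²/(N·c) + f = 32²/(8 × 0.032) + 32 = 1024/0.256 + 32 ≈ 4032.0 mm ≈ 4.032 m.
Far limit Df = s·(H − f)/(H − s) = 300 × (4032.0 − 32) / (4032.0 − 300) = 300 × 4000.0 / 3732.0 ≈ 321.54 mm.

322 mm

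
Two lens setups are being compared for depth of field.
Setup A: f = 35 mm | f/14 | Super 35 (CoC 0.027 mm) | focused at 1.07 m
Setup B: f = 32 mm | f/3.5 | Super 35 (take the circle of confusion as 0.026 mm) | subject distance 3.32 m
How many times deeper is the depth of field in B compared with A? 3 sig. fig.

Setup A: H = 35²/(14×0.027) + 35 ≈ 3275.7 mm; DoF = Df − Dn = 1572.08 − 810.99 ≈ 761.09 mm.
Setup B: H = 32²/(3.5×0.026) + 32 ≈ 11284.7 mm; DoF = Df − Dn = 4690.6 − 2569.3 ≈ 2121.3 mm.
Ratio = 2121.3 / 761.09 ≈ 2.79.

2.79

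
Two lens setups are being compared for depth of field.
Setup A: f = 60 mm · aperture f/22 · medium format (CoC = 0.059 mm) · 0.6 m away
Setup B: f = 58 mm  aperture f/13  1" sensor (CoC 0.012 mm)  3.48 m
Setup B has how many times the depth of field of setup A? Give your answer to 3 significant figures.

Setup A: H = 60²/(22×0.059) + 60 ≈ 2833.5 mm; DoF = Df − Dn = 745.06 − 502.22 ≈ 242.84 mm.
Setup B: H = 58²/(13×0.012) + 58 ≈ 21622.1 mm; DoF = Df − Dn = 4136.4 − 3003.4 ≈ 1133.0 mm.
Ratio = 1133.0 / 242.84 ≈ 4.67.

4.67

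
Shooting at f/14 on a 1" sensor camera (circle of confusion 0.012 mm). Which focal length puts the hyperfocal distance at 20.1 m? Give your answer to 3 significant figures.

From H = f²/(N·c) + f, with f ≪ H: f ≈ √(H·N·c) = √(20100 × 14 × 0.012) = √3376.8 ≈ 58.11 mm.
Exact: f² + N·c·f − N·c·H = 0 ⇒ f = (−N·c + √((N·c)² + 4·N·c·H))/2 = (−0.168 + √13507)/2 ≈ 58.026 mm ≈ 58.0 mm.

58.0 mm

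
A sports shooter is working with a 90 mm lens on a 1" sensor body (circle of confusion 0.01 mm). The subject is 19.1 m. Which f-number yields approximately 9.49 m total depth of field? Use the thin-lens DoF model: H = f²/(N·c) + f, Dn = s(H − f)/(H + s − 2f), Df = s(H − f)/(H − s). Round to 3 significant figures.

Write h = H − f = f²/(N·c). The thin-lens limits are Dn = s·h/(h + (s−f)) and Df = s·h/(h − (s−f)), so DoF = Df − Dn = 2·s·(s−f)·h / (h² − (s−f)²).
That is a quadratic in h: DoF·h² − 2·s·(s−f)·h − DoF·(s−f)² = 0 ⇒ h = (s−f)·(s + √(s² + DoF²)) / DoF = 19010 × (19100 + √(19100² + 9490²)) / 9490 = 19010 × (19100 + 21327.7) / 9490 ≈ 80983 mm.
Then N = f²/(c·h) = 90² / (0.01 × 80983) = 8100 / 809.83 ≈ 10.

f/10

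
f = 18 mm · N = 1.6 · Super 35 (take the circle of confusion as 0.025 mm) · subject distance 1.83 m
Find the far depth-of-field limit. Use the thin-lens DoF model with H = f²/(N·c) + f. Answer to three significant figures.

Hyperfocal distance H = f²/(N·c) + f = 18²/(1.6 × 0.025) + 18 = 324/0.04 + 18 ≈ 8118.0 mm ≈ 8.118 m.
Far limit Df = s·(H − f)/(H − s) = 1830 × (8118.0 − 18) / (8118.0 − 1830) = 1830 × 8100.0 / 6288.0 ≈ 2357.3 mm ≈ 2.36 m.

2.36 m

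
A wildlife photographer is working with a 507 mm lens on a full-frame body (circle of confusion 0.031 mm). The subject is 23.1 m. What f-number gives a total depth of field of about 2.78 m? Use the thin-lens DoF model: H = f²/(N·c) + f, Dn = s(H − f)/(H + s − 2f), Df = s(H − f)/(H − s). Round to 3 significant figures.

Write h = H − f = f²/(N·c). The thin-lens limits are Dn = s·h/(h + (s−f)) and Df = s·h/(h − (s−f)), so DoF = Df − Dn = 2·s·(s−f)·h / (h² − (s−f)²).
That is a quadratic in h: DoF·h² − 2·s·(s−f)·h − DoF·(s−f)² = 0 ⇒ h = (s−f)·(s + √(s² + DoF²)) / DoF = 22593 × (23100 + √(23100² + 2780²)) / 2780 = 22593 × (23100 + 23266.7) / 2780 ≈ 376821 mm.
Then N = f²/(c·h) = 507² / (0.031 × 376821) = 257049 / 11681 ≈ 22.

f/22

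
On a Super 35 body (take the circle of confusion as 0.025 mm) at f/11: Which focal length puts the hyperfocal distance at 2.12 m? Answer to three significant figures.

From H = f²/(N·c) + f, with f ≪ H: f ≈ √(H·N·c) = √(2120 × 11 × 0.025) = √583.00 ≈ 24.15 mm.
Exact: f² + N·c·f − N·c·H = 0 ⇒ f = (−N·c + √((N·c)² + 4·N·c·H))/2 = (−0.275 + √2332.1)/2 ≈ 24.008 mm ≈ 24.0 mm.

24.0 mm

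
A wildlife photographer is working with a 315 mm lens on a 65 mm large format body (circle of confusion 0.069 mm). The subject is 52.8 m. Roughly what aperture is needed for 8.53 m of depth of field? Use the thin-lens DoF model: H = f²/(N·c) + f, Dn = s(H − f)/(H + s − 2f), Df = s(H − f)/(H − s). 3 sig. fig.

f/2.20

Write h = H − f = f²/(N·c). The thin-lens limits are Dn = s·h/(h + (s−f)) and Df = s·h/(h − (s−f)), so DoF = Df − Dn = 2·s·(s−f)·h / (h² − (s−f)²).
That is a quadratic in h: DoF·h² − 2·s·(s−f)·h − DoF·(s−f)² = 0 ⇒ h = (s−f)·(s + √(s² + DoF²)) / DoF = 52485 × (52800 + √(52800² + 8530²)) / 8530 = 52485 × (52800 + 53484.6) / 8530 ≈ 653968 mm.
Then N = f²/(c·h) = 315² / (0.069 × 653968) = 99225 / 45124 ≈ 2.20.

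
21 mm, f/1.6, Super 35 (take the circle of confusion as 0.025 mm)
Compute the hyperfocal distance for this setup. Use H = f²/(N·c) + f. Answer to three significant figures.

11.0 m

Hyperfocal distance H = f²/(N·c) + f = 21²/(1.6 × 0.025) + 21 = 441/0.04 + 21 ≈ 11046.0 mm ≈ 11.0 m.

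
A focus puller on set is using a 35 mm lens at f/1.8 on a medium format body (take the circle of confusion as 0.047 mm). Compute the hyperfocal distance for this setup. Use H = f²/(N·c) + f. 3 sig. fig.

Hyperfocal distance H = f²/(N·c) + f = 35²/(1.8 × 0.047) + 35 = 1225/0.0846 + 35 ≈ 14514.9 mm ≈ 14.5 m.

14.5 m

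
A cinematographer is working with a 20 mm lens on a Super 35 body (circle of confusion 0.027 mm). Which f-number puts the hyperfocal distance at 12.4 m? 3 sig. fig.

f/1.20

Rearrange H = f²/(N·c) + f for N: N = f² / ((H − f)·c).
N = 20² / ((12400 − 20) × 0.027) = 400 / 334.3 ≈ 1.20.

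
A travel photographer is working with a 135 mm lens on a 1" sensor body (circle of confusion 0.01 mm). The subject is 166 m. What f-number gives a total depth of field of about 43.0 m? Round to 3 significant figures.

f/1.40

Write h = H − f = f²/(N·c). The thin-lens limits are Dn = s·h/(h + (s−f)) and Df = s·h/(h − (s−f)), so DoF = Df − Dn = 2·s·(s−f)·h / (h² − (s−f)²).
That is a quadratic in h: DoF·h² − 2·s·(s−f)·h − DoF·(s−f)² = 0 ⇒ h = (s−f)·(s + √(s² + DoF²)) / DoF = 165865 × (166000 + √(166000² + 43000²)) / 43000 = 165865 × (166000 + 171479) / 43000 ≈ 1301766 mm.
Then N = f²/(c·h) = 135² / (0.01 × 1301766) = 18225 / 13018 ≈ 1.40.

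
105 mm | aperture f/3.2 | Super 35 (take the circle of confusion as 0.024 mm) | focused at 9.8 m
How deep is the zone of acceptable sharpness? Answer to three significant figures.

1.33 m

Hyperfocal distance H = f²/(N·c) + f = 105²/(3.2 × 0.024) + 105 = 11025/0.0768 + 105 ≈ 143659.7 mm ≈ 143.7 m.
Near limit Dn = s·(H − f)/(H + s − 2f) = 9800 × (143659.7 − 105) / (143659.7 + 9800 − 2 × 105) = 9800 × 143554.7 / 153249.7 ≈ 9180.0 mm.
Far limit Df = s·(H − f)/(H − s) = 9800 × (143659.7 − 105) / (143659.7 − 9800) = 9800 × 143554.7 / 133859.7 ≈ 10509.8 mm.
Depth of field = Df − Dn = 10509.8 − 9180.0 ≈ 1329.8 mm ≈ 1.33 m.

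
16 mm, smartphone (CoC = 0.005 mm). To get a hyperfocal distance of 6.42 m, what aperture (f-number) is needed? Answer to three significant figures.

Rearrange H = f²/(N·c) + f for N: N = f² / ((H − f)·c).
N = 16² / ((6420 − 16) × 0.005) = 256 / 32.02 ≈ 8.

f/8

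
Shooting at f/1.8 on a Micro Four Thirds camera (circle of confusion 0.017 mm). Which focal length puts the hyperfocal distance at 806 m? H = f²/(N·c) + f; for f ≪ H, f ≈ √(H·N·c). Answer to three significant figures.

From H = f²/(N·c) + f, with f ≪ H: f ≈ √(H·N·c) = √(806000 × 1.8 × 0.017) = √24664 ≈ 157.0 mm.
The +f correction barely moves this — solving exactly, f² + N·c·f − N·c·H = 0 ⇒ f = (−N·c + √((N·c)² + 4·N·c·H))/2 = (−0.0306 + √98654)/2 ≈ 157.03 mm, so f ≈ 157 mm.

157 mm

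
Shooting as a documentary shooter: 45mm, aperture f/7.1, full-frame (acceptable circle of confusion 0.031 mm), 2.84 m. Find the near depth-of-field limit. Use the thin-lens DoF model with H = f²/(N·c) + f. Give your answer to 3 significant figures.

Hyperfocal distance H = f²/(N·c) + f = 45²/(7.1 × 0.031) + 45 = 2025/0.2201 + 45 ≈ 9245.4 mm ≈ 9.245 m.
Near limit Dn = s·(H − f)/(H + s − 2f) = 2840 × (9245.4 − 45) / (9245.4 + 2840 − 2 × 45) = 2840 × 9200.4 / 11995.4 ≈ 2178.3 mm ≈ 2.18 m.

2.18 m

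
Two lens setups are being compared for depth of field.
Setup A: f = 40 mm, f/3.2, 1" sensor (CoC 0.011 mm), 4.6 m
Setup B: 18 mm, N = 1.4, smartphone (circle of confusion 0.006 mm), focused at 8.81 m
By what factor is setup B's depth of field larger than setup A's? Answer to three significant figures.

Setup A: H = 40²/(3.2×0.011) + 40 ≈ 45494.5 mm; DoF = Df − Dn = 5112.93 − 4180.60 ≈ 932.33 mm.
Setup B: H = 18²/(1.4×0.006) + 18 ≈ 38589.4 mm; DoF = Df − Dn = 11411.0 − 7174.6 ≈ 4236.4 mm.
Ratio = 4236.4 / 932.33 ≈ 4.54.

4.54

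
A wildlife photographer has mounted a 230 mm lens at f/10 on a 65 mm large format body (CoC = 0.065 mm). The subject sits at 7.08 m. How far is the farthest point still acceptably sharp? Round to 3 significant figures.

7.73 m

Hyperfocal distance H = f²/(N·c) + f = 230²/(10 × 0.065) + 230 = 52900/0.65 + 230 ≈ 81614.6 mm ≈ 81.61 m.
Far limit Df = s·(H − f)/(H − s) = 7080 × (81614.6 − 230) / (81614.6 − 7080) = 7080 × 81384.6 / 74534.6 ≈ 7730.7 mm ≈ 7.73 m.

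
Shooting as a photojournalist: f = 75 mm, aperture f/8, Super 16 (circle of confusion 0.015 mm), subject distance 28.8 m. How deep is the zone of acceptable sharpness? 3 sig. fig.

Hyperfocal distance H = f²/(N·c) + f = 75²/(8 × 0.015) + 75 = 5625/0.12 + 75 ≈ 46950.0 mm ≈ 46.95 m.
Near limit Dn = s·(H − f)/(H + s − 2f) = 28800 × (46950.0 − 75) / (46950.0 + 28800 − 2 × 75) = 28800 × 46875.0 / 75600.0 ≈ 17857 mm.
Far limit Df = s·(H − f)/(H − s) = 28800 × (46950.0 − 75) / (46950.0 − 28800) = 28800 × 46875.0 / 18150.0 ≈ 74380 mm.
Depth of field = Df − Dn = 74380 − 17857 ≈ 56523 mm ≈ 56.5 m.

56.5 m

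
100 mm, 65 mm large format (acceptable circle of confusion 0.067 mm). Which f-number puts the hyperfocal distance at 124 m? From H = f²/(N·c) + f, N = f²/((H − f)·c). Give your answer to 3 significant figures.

f/1.20

Rearrange H = f²/(N·c) + f for N: N = f² / ((H − f)·c).
N = 100² / ((124000 − 100) × 0.067) = 10000 / 8301 ≈ 1.20.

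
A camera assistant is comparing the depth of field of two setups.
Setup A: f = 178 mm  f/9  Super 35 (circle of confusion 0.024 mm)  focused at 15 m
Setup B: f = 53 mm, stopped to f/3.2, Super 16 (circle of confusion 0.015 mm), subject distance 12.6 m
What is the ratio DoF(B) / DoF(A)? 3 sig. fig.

1.85

Setup A: H = 178²/(9×0.024) + 178 ≈ 146863.2 mm; DoF = Df − Dn = 16686.1 − 13623.4 ≈ 3062.7 mm.
Setup B: H = 53²/(3.2×0.015) + 53 ≈ 58573.8 mm; DoF = Df − Dn = 16038.7 − 10375.5 ≈ 5663.2 mm.
Ratio = 5663.2 / 3062.7 ≈ 1.85.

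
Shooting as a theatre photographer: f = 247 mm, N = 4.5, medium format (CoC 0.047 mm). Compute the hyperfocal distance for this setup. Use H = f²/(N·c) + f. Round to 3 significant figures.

Hyperfocal distance H = f²/(N·c) + f = 247²/(4.5 × 0.047) + 247 = 61009/0.2115 + 247 ≈ 288705.6 mm ≈ 289 m.

289 m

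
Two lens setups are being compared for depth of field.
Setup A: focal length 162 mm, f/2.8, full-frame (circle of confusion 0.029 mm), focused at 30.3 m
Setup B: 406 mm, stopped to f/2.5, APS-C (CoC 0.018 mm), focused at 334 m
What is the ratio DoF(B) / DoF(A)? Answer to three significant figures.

Setup A: H = 162²/(2.8×0.029) + 162 ≈ 323364.0 mm; DoF = Df − Dn = 33416.0 − 27715.6 ≈ 5700.4 mm.
Setup B: H = 406²/(2.5×0.018) + 406 ≈ 3663428.2 mm; DoF = Df − Dn = 367465 − 306121 ≈ 61344 mm.
Ratio = 61344 / 5700.4 ≈ 10.8.

10.8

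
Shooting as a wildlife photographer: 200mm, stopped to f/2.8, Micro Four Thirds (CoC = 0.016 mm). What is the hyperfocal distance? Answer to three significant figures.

Hyperfocal distance H = f²/(N·c) + f = 200²/(2.8 × 0.016) + 200 = 40000/0.0448 + 200 ≈ 893057.1 mm ≈ 893 m.

893 m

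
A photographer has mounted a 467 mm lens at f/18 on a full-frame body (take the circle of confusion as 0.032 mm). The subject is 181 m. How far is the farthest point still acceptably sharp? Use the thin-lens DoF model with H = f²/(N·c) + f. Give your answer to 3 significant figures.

Hyperfocal distance H = f²/(N·c) + f = 467²/(18 × 0.032) + 467 = 218089/0.576 + 467 ≈ 379093.7 mm ≈ 379.1 m.
Far limit Df = s·(H − f)/(H − s) = 181000 × (379093.7 − 467) / (379093.7 − 181000) = 181000 × 378626.7 / 198093.7 ≈ 345955 mm ≈ 346 m.

346 m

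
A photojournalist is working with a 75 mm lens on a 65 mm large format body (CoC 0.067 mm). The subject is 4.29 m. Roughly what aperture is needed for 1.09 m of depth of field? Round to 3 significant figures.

f/2.49

Write h = H − f = f²/(N·c). The thin-lens limits are Dn = s·h/(h + (s−f)) and Df = s·h/(h − (s−f)), so DoF = Df − Dn = 2·s·(s−f)·h / (h² − (s−f)²).
That is a quadratic in h: DoF·h² − 2·s·(s−f)·h − DoF·(s−f)² = 0 ⇒ h = (s−f)·(s + √(s² + DoF²)) / DoF = 4215 × (4290 + √(4290² + 1090²)) / 1090 = 4215 × (4290 + 4426.31) / 1090 ≈ 33706 mm.
Then N = f²/(c·h) = 75² / (0.067 × 33706) = 5625 / 2258.3 ≈ 2.49.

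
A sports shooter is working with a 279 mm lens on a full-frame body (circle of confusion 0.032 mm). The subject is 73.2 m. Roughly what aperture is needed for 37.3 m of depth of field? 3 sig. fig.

f/8.01

Write h = H − f = f²/(N·c). The thin-lens limits are Dn = s·h/(h + (s−f)) and Df = s·h/(h − (s−f)), so DoF = Df − Dn = 2·s·(s−f)·h / (h² − (s−f)²).
That is a quadratic in h: DoF·h² − 2·s·(s−f)·h − DoF·(s−f)² = 0 ⇒ h = (s−f)·(s + √(s² + DoF²)) / DoF = 72921 × (73200 + √(73200² + 37300²)) / 37300 = 72921 × (73200 + 82155.5) / 37300 ≈ 303718 mm.
Then N = f²/(c·h) = 279² / (0.032 × 303718) = 77841 / 9719.0 ≈ 8.01.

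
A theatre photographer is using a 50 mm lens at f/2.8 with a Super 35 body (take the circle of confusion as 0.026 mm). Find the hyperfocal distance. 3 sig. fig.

Hyperfocal distance H = f²/(N·c) + f = 50²/(2.8 × 0.026) + 50 = 2500/0.0728 + 50 ≈ 34390.7 mm ≈ 34.4 m.

34.4 m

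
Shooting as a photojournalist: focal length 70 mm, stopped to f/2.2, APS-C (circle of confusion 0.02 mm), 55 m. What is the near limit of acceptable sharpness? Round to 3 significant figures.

Hyperfocal distance H = f²/(N·c) + f = 70²/(2.2 × 0.02) + 70 = 4900/0.044 + 70 ≈ 111433.6 mm ≈ 111.4 m.
Near limit Dn = s·(H − f)/(H + s − 2f) = 55000 × (111433.6 − 70) / (111433.6 + 55000 − 2 × 70) = 55000 × 111363.6 / 166293.6 ≈ 36832 mm ≈ 36.8 m.

36.8 m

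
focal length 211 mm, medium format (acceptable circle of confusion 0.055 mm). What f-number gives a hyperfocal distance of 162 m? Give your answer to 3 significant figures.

Rearrange H = f²/(N·c) + f for N: N = f² / ((H − f)·c).
N = 211² / ((162000 − 211) × 0.055) = 44521 / 8898 ≈ 5.

f/5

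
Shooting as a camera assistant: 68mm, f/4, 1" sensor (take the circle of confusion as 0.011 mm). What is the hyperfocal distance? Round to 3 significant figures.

Hyperfocal distance H = f²/(N·c) + f = 68²/(4 × 0.011) + 68 = 4624/0.044 + 68 ≈ 105158.9 mm ≈ 105 m.

105 m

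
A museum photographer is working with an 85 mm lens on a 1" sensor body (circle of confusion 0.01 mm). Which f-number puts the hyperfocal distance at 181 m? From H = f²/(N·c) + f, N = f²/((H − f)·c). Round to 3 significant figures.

Rearrange H = f²/(N·c) + f for N: N = f² / ((H − f)·c).
N = 85² / ((181000 − 85) × 0.01) = 7225 / 1809 ≈ 3.99.

f/3.99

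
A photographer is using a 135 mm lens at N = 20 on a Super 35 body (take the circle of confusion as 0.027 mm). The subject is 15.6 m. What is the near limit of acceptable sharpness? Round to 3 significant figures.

10.7 m

Hyperfocal distance H = f²/(N·c) + f = 135²/(20 × 0.027) + 135 = 18225/0.54 + 135 ≈ 33885.0 mm ≈ 33.88 m.
Near limit Dn = s·(H − f)/(H + s − 2f) = 15600 × (33885.0 − 135) / (33885.0 + 15600 − 2 × 135) = 15600 × 33750.0 / 49215.0 ≈ 10698 mm ≈ 10.7 m.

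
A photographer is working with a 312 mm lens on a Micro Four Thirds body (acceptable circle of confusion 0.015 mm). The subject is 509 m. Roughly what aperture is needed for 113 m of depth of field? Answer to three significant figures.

Write h = H − f = f²/(N·c). The thin-lens limits are Dn = s·h/(h + (s−f)) and Df = s·h/(h − (s−f)), so DoF = Df − Dn = 2·s·(s−f)·h / (h² − (s−f)²).
That is a quadratic in h: DoF·h² − 2·s·(s−f)·h − DoF·(s−f)² = 0 ⇒ h = (s−f)·(s + √(s² + DoF²)) / DoF = 508688 × (509000 + √(509000² + 113000²)) / 113000 = 508688 × (509000 + 521392) / 113000 ≈ 4638480 mm.
Then N = f²/(c·h) = 312² / (0.015 × 4638480) = 97344 / 69577 ≈ 1.40.

f/1.40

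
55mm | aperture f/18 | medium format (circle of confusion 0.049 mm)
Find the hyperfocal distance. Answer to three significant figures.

3.48 m

Hyperfocal distance H = f²/(N·c) + f = 55²/(18 × 0.049) + 55 = 3025/0.882 + 55 ≈ 3484.7 mm ≈ 3.48 m.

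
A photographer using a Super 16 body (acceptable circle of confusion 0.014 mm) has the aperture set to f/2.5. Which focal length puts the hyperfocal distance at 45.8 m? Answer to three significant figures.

40.0 mm

From H = f²/(N·c) + f, with f ≪ H: f ≈ √(H·N·c) = √(45800 × 2.5 × 0.014) = √1603.0 ≈ 40.04 mm.
The +f correction barely moves this — solving exactly, f² + N·c·f − N·c·H = 0 ⇒ f = (−N·c + √((N·c)² + 4·N·c·H))/2 = (−0.035 + √6412.0)/2 ≈ 40.020 mm, so f ≈ 40.0 mm.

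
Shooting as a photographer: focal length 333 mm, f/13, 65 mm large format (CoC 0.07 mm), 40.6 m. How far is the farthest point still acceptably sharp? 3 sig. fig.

Hyperfocal distance H = f²/(N·c) + f = 333²/(13 × 0.07) + 333 = 110889/0.91 + 333 ≈ 122189.0 mm ≈ 122.2 m.
Far limit Df = s·(H − f)/(H − s) = 40600 × (122189.0 − 333) / (122189.0 − 40600) = 40600 × 121856.0 / 81589.0 ≈ 60637 mm ≈ 60.6 m.

60.6 m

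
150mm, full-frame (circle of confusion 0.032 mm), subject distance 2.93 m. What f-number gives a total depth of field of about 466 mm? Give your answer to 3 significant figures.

Write h = H − f = f²/(N·c). The thin-lens limits are Dn = s·h/(h + (s−f)) and Df = s·h/(h − (s−f)), so DoF = Df − Dn = 2·s·(s−f)·h / (h² − (s−f)²).
That is a quadratic in h: DoF·h² − 2·s·(s−f)·h − DoF·(s−f)² = 0 ⇒ h = (s−f)·(s + √(s² + DoF²)) / DoF = 2780 × (2930 + √(2930² + 466²)) / 466 = 2780 × (2930 + 2966.83) / 466 ≈ 35178 mm.
Then N = f²/(c·h) = 150² / (0.032 × 35178) = 22500 / 1125.7 ≈ 20.

f/20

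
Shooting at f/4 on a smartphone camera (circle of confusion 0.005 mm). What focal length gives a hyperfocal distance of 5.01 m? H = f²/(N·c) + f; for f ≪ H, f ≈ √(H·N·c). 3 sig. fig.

From H = f²/(N·c) + f, with f ≪ H: f ≈ √(H·N·c) = √(5010 × 4 × 0.005) = √100.20 ≈ 10.01 mm.
The +f correction barely moves this — solving exactly, f² + N·c·f − N·c·H = 0 ⇒ f = (−N·c + √((N·c)² + 4·N·c·H))/2 = (−0.02 + √400.80)/2 ≈ 10.000 mm, so f ≈ 10.0 mm.

10.0 mm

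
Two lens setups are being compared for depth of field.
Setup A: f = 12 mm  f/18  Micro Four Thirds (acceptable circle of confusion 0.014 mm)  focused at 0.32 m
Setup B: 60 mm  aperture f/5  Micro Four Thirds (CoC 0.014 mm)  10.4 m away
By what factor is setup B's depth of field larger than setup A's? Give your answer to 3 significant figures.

8.96

Setup A: H = 12²/(18×0.014) + 12 ≈ 583.4 mm; DoF = Df − Dn = 694.14 − 207.93 ≈ 486.21 mm.
Setup B: H = 60²/(5×0.014) + 60 ≈ 51488.6 mm; DoF = Df − Dn = 13017.2 − 8659.0 ≈ 4358.2 mm.
Ratio = 4358.2 / 486.21 ≈ 8.96.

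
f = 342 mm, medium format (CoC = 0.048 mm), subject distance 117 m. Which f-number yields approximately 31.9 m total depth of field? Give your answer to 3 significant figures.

Write h = H − f = f²/(N·c). The thin-lens limits are Dn = s·h/(h + (s−f)) and Df = s·h/(h − (s−f)), so DoF = Df − Dn = 2·s·(s−f)·h / (h² − (s−f)²).
That is a quadratic in h: DoF·h² − 2·s·(s−f)·h − DoF·(s−f)² = 0 ⇒ h = (s−f)·(s + √(s² + DoF²)) / DoF = 116658 × (117000 + √(117000² + 31900²)) / 31900 = 116658 × (117000 + 121271) / 31900 ≈ 871354 mm.
Then N = f²/(c·h) = 342² / (0.048 × 871354) = 116964 / 41825 ≈ 2.80.

f/2.80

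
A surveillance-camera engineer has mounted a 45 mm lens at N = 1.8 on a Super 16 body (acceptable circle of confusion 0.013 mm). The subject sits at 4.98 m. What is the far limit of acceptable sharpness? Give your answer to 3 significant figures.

5.28 m

Hyperfocal distance H = f²/(N·c) + f = 45²/(1.8 × 0.013) + 45 = 2025/0.0234 + 45 ≈ 86583.5 mm ≈ 86.58 m.
Far limit Df = s·(H − f)/(H − s) = 4980 × (86583.5 − 45) / (86583.5 − 4980) = 4980 × 86538.5 / 81603.5 ≈ 5281.2 mm ≈ 5.28 m.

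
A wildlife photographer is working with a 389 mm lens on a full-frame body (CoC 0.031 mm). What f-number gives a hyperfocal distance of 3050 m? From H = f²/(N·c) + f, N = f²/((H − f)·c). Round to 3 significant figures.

Rearrange H = f²/(N·c) + f for N: N = f² / ((H − f)·c).
N = 389² / ((3050000 − 389) × 0.031) = 151321 / 94538 ≈ 1.60.

f/1.60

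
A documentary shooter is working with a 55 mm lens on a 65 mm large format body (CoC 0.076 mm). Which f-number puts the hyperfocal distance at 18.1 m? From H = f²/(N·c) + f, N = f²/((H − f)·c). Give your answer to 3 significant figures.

f/2.21

Rearrange H = f²/(N·c) + f for N: N = f² / ((H − f)·c).
N = 55² / ((18100 − 55) × 0.076) = 3025 / 1371 ≈ 2.21.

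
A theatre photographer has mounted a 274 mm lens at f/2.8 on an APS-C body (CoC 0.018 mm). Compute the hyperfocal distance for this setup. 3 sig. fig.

1490 m

Hyperfocal distance H = f²/(N·c) + f = 274²/(2.8 × 0.018) + 274 = 75076/0.0504 + 274 ≈ 1489877.2 mm ≈ 1490 m.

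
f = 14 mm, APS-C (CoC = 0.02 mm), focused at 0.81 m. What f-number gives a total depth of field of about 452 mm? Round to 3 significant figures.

f/3.20

Write h = H − f = f²/(N·c). The thin-lens limits are Dn = s·h/(h + (s−f)) and Df = s·h/(h − (s−f)), so DoF = Df − Dn = 2·s·(s−f)·h / (h² − (s−f)²).
That is a quadratic in h: DoF·h² − 2·s·(s−f)·h − DoF·(s−f)² = 0 ⇒ h = (s−f)·(s + √(s² + DoF²)) / DoF = 796 × (810 + √(810² + 452²)) / 452 = 796 × (810 + 927.580) / 452 ≈ 3060.0 mm.
Then N = f²/(c·h) = 14² / (0.02 × 3060.0) = 196 / 61.200 ≈ 3.20.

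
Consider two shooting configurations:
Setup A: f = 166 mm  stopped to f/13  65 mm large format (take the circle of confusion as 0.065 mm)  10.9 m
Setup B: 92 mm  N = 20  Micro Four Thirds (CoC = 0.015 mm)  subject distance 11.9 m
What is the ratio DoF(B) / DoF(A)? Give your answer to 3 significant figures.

1.50

Setup A: H = 166²/(13×0.065) + 166 ≈ 32776.7 mm; DoF = Df − Dn = 16248.2 − 8200.7 ≈ 8047.5 mm.
Setup B: H = 92²/(20×0.015) + 92 ≈ 28305.3 mm; DoF = Df − Dn = 20465 − 8389 ≈ 12076 mm.
Ratio = 12076 / 8047.5 ≈ 1.50.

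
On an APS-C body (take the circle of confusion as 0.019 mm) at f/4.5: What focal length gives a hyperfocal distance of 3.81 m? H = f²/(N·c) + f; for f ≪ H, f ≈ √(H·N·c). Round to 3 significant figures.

18.0 mm

From H = f²/(N·c) + f, with f ≪ H: f ≈ √(H·N·c) = √(3810 × 4.5 × 0.019) = √325.75 ≈ 18.05 mm.
Exact: f² + N·c·f − N·c·H = 0 ⇒ f = (−N·c + √((N·c)² + 4·N·c·H))/2 = (−0.0855 + √1303.0)/2 ≈ 18.006 mm ≈ 18.0 mm.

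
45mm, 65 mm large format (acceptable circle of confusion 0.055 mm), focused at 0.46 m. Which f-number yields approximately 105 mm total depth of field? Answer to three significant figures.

Write h = H − f = f²/(N·c). The thin-lens limits are Dn = s·h/(h + (s−f)) and Df = s·h/(h − (s−f)), so DoF = Df − Dn = 2·s·(s−f)·h / (h² − (s−f)²).
That is a quadratic in h: DoF·h² − 2·s·(s−f)·h − DoF·(s−f)² = 0 ⇒ h = (s−f)·(s + √(s² + DoF²)) / DoF = 415 × (460 + √(460² + 105²)) / 105 = 415 × (460 + 471.832) / 105 ≈ 3683.0 mm.
Then N = f²/(c·h) = 45² / (0.055 × 3683.0) = 2025 / 202.56 ≈ 10.

f/10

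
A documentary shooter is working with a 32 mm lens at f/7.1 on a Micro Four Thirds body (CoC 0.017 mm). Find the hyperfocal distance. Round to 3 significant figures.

Hyperfocal distance H = f²/(N·c) + f = 32²/(7.1 × 0.017) + 32 = 1024/0.1207 + 32 ≈ 8515.8 mm ≈ 8.52 m.

8.52 m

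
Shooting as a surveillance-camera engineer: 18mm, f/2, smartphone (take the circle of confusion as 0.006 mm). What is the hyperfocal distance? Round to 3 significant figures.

Hyperfocal distance H = f²/(N·c) + f = 18²/(2 × 0.006) + 18 = 324/0.012 + 18 ≈ 27018.0 mm ≈ 27.0 m.

27.0 m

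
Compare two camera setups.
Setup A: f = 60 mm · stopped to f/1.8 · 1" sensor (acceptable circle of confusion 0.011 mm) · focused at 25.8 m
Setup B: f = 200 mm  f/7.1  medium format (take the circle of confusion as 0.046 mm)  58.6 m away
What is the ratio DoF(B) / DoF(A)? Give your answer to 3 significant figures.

Setup A: H = 60²/(1.8×0.011) + 60 ≈ 181878.2 mm; DoF = Df − Dn = 30054.9 − 22600.5 ≈ 7454.4 mm.
Setup B: H = 200²/(7.1×0.046) + 200 ≈ 122674.0 mm; DoF = Df − Dn = 112011 − 39679 ≈ 72332 mm.
Ratio = 72332 / 7454.4 ≈ 9.70.

9.70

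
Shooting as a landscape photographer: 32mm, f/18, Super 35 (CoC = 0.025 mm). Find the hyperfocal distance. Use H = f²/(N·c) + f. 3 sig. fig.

2.31 m

Hyperfocal distance H = f²/(N·c) + f = 32²/(18 × 0.025) + 32 = 1024/0.45 + 32 ≈ 2307.6 mm ≈ 2.31 m.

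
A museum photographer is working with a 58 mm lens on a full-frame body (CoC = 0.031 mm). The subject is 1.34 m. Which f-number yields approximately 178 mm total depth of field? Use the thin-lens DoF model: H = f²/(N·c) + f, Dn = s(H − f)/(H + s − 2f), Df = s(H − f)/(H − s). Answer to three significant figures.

f/5.60

Write h = H − f = f²/(N·c). The thin-lens limits are Dn = s·h/(h + (s−f)) and Df = s·h/(h − (s−f)), so DoF = Df − Dn = 2·s·(s−f)·h / (h² − (s−f)²).
That is a quadratic in h: DoF·h² − 2·s·(s−f)·h − DoF·(s−f)² = 0 ⇒ h = (s−f)·(s + √(s² + DoF²)) / DoF = 1282 × (1340 + √(1340² + 178²)) / 178 = 1282 × (1340 + 1351.77) / 178 ≈ 19387 mm.
Then N = f²/(c·h) = 58² / (0.031 × 19387) = 3364 / 600.99 ≈ 5.60.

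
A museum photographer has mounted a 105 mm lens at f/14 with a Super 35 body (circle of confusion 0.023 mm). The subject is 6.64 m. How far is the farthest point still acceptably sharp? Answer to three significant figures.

8.21 m

Hyperfocal distance H = f²/(N·c) + f = 105²/(14 × 0.023) + 105 = 11025/0.322 + 105 ≈ 34344.1 mm ≈ 34.34 m.
Far limit Df = s·(H − f)/(H − s) = 6640 × (34344.1 − 105) / (34344.1 − 6640) = 6640 × 34239.1 / 27704.1 ≈ 8206.3 mm ≈ 8.21 m.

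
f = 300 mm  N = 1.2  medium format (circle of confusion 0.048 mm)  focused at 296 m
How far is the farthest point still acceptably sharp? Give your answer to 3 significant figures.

365 m

Hyperfocal distance H = f²/(N·c) + f = 300²/(1.2 × 0.048) + 300 = 90000/0.0576 + 300 ≈ 1562800.0 mm ≈ 1563 m.
Far limit Df = s·(H − f)/(H − s) = 296000 × (1562800.0 − 300) / (1562800.0 − 296000) = 296000 × 1562500.0 / 1266800.0 ≈ 365093 mm ≈ 365 m.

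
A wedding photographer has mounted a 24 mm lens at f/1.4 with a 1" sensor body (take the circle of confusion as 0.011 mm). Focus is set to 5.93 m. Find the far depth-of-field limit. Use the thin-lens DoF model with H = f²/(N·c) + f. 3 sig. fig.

7.04 m

Hyperfocal distance H = f²/(N·c) + f = 24²/(1.4 × 0.011) + 24 = 576/0.0154 + 24 ≈ 37426.6 mm ≈ 37.43 m.
Far limit Df = s·(H − f)/(H − s) = 5930 × (37426.6 − 24) / (37426.6 − 5930) = 5930 × 37402.6 / 31496.6 ≈ 7041.9 mm ≈ 7.04 m.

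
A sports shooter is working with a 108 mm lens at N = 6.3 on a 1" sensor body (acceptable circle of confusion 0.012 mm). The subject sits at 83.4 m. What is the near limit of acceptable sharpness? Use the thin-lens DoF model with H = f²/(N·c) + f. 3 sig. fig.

Hyperfocal distance H = f²/(N·c) + f = 108²/(6.3 × 0.012) + 108 = 11664/0.0756 + 108 ≈ 154393.7 mm ≈ 154.4 m.
Near limit Dn = s·(H − f)/(H + s − 2f) = 83400 × (154393.7 − 108) / (154393.7 + 83400 − 2 × 108) = 83400 × 154285.7 / 237577.7 ≈ 54161 mm ≈ 54.2 m.

54.2 m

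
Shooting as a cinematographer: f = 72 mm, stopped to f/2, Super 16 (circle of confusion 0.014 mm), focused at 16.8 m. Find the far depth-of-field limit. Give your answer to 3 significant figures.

Hyperfocal distance H = f²/(N·c) + f = 72²/(2 × 0.014) + 72 = 5184/0.028 + 72 ≈ 185214.9 mm ≈ 185.2 m.
Far limit Df = s·(H − f)/(H − s) = 16800 × (185214.9 − 72) / (185214.9 − 16800) = 16800 × 185142.9 / 168414.9 ≈ 18469 mm ≈ 18.5 m.

18.5 m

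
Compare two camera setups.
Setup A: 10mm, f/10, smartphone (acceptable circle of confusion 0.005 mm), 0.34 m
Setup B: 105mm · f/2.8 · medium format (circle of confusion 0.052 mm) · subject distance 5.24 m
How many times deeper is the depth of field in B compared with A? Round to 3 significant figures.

6.19

Setup A: H = 10²/(10×0.005) + 10 ≈ 2010.0 mm; DoF = Df − Dn = 407.19 − 291.85 ≈ 115.34 mm.
Setup B: H = 105²/(2.8×0.052) + 105 ≈ 75826.2 mm; DoF = Df − Dn = 5621.20 − 4907.22 ≈ 713.98 mm.
Ratio = 713.98 / 115.34 ≈ 6.19.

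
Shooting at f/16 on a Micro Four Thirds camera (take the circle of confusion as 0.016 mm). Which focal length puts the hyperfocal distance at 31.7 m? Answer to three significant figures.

90.0 mm

From H = f²/(N·c) + f, with f ≪ H: f ≈ √(H·N·c) = √(31700 × 16 × 0.016) = √8115.2 ≈ 90.08 mm.
Exact: f² + N·c·f − N·c·H = 0 ⇒ f = (−N·c + √((N·c)² + 4·N·c·H))/2 = (−0.256 + √32461)/2 ≈ 89.956 mm ≈ 90.0 mm.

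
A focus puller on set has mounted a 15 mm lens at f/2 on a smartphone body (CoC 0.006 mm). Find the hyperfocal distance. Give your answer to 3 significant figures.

Hyperfocal distance H = f²/(N·c) + f = 15²/(2 × 0.006) + 15 = 225/0.012 + 15 ≈ 18765.0 mm ≈ 18.8 m.

18.8 m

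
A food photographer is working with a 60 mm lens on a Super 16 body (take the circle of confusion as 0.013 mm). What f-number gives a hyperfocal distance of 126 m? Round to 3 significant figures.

Rearrange H = f²/(N·c) + f for N: N = f² / ((H − f)·c).
N = 60² / ((126000 − 60) × 0.013) = 3600 / 1637 ≈ 2.20.

f/2.20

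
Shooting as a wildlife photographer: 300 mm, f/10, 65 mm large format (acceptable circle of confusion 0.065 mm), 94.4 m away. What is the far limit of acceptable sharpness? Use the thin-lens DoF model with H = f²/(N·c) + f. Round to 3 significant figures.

295 m

Hyperfocal distance H = f²/(N·c) + f = 300²/(10 × 0.065) + 300 = 90000/0.65 + 300 ≈ 138761.5 mm ≈ 138.8 m.
Far limit Df = s·(H − f)/(H − s) = 94400 × (138761.5 − 300) / (138761.5 − 94400) = 94400 × 138461.5 / 44361.5 ≈ 294642 mm ≈ 295 m.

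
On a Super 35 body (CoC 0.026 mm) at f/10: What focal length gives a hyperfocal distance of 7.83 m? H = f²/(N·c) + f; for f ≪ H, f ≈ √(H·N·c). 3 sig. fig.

45.0 mm

From H = f²/(N·c) + f, with f ≪ H: f ≈ √(H·N·c) = √(7830 × 10 × 0.026) = √2035.8 ≈ 45.12 mm.
Exact: f² + N·c·f − N·c·H = 0 ⇒ f = (−N·c + √((N·c)² + 4·N·c·H))/2 = (−0.26 + √8143.3)/2 ≈ 44.990 mm ≈ 45.0 mm.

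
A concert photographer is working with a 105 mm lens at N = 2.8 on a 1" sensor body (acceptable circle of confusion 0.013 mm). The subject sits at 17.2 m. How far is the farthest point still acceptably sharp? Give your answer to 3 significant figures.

Hyperfocal distance H = f²/(N·c) + f = 105²/(2.8 × 0.013) + 105 = 11025/0.0364 + 105 ≈ 302989.6 mm ≈ 303.0 m.
Far limit Df = s·(H − f)/(H − s) = 17200 × (302989.6 − 105) / (302989.6 − 17200) = 17200 × 302884.6 / 285789.6 ≈ 18229 mm ≈ 18.2 m.

18.2 m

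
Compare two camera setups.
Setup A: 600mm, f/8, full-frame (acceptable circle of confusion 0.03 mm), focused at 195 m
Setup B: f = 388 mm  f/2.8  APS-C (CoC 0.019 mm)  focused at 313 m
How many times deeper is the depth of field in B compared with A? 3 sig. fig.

1.36

Setup A: H = 600²/(8×0.03) + 600 ≈ 1500600.0 mm; DoF = Df − Dn = 224035 − 172627 ≈ 51408 mm.
Setup B: H = 388²/(2.8×0.019) + 388 ≈ 2830162.4 mm; DoF = Df − Dn = 351872 − 281862 ≈ 70010 mm.
Ratio = 70010 / 51408 ≈ 1.36.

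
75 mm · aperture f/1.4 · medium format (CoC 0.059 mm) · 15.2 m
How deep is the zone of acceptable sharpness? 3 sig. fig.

7.10 m

Hyperfocal distance H = f²/(N·c) + f = 75²/(1.4 × 0.059) + 75 = 5625/0.0826 + 75 ≈ 68174.3 mm ≈ 68.17 m.
Near limit Dn = s·(H − f)/(H + s − 2f) = 15200 × (68174.3 − 75) / (68174.3 + 15200 − 2 × 75) = 15200 × 68099.3 / 83224.3 ≈ 12437.6 mm.
Far limit Df = s·(H − f)/(H − s) = 15200 × (68174.3 − 75) / (68174.3 − 15200) = 15200 × 68099.3 / 52974.3 ≈ 19539.8 mm.
Depth of field = Df − Dn = 19539.8 − 12437.6 ≈ 7102.2 mm ≈ 7.10 m.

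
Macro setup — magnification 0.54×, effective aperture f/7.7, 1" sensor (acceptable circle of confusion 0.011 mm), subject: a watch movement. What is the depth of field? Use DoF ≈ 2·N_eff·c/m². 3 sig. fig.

At magnification m, DoF ≈ 2·N_eff·c/m² = 2 × 7.7 × 0.011 / 0.54² = 0.1694 / 0.2916 ≈ 0.581 mm.

0.581 mm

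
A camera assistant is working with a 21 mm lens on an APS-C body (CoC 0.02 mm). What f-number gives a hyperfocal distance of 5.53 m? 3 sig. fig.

f/4

Rearrange H = f²/(N·c) + f for N: N = f² / ((H − f)·c).
N = 21² / ((5530 − 21) × 0.02) = 441 / 110.2 ≈ 4.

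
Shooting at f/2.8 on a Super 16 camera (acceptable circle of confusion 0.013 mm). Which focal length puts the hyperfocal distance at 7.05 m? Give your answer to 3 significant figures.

16.0 mm

From H = f²/(N·c) + f, with f ≪ H: f ≈ √(H·N·c) = √(7050 × 2.8 × 0.013) = √256.62 ≈ 16.02 mm.
The +f correction barely moves this — solving exactly, f² + N·c·f − N·c·H = 0 ⇒ f = (−N·c + √((N·c)² + 4·N·c·H))/2 = (−0.0364 + √1026.5)/2 ≈ 16.001 mm, so f ≈ 16.0 mm.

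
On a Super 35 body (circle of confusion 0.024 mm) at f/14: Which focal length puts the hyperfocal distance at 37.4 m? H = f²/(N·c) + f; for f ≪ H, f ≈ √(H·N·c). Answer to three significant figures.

From H = f²/(N·c) + f, with f ≪ H: f ≈ √(H·N·c) = √(37400 × 14 × 0.024) = √12566 ≈ 112.1 mm.
The +f correction barely moves this — solving exactly, f² + N·c·f − N·c·H = 0 ⇒ f = (−N·c + √((N·c)² + 4·N·c·H))/2 = (−0.336 + √50266)/2 ≈ 111.93 mm, so f ≈ 112 mm.

112 mm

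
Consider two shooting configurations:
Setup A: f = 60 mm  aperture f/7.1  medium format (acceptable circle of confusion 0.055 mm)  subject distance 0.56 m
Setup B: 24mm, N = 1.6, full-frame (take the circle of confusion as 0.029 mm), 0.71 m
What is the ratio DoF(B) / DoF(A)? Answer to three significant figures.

1.29

Setup A: H = 60²/(7.1×0.055) + 60 ≈ 9279.0 mm; DoF = Df − Dn = 592.114 − 531.190 ≈ 60.924 mm.
Setup B: H = 24²/(1.6×0.029) + 24 ≈ 12437.8 mm; DoF = Df − Dn = 751.530 − 672.819 ≈ 78.711 mm.
Ratio = 78.711 / 60.924 ≈ 1.29.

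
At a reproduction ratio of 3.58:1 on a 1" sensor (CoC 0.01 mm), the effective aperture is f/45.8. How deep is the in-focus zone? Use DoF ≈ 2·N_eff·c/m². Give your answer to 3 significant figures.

At magnification m, DoF ≈ 2·N_eff·c/m² = 2 × 45.8 × 0.01 / 3.58² = 0.916 / 12.82 ≈ 0.0715 mm.

0.0715 mm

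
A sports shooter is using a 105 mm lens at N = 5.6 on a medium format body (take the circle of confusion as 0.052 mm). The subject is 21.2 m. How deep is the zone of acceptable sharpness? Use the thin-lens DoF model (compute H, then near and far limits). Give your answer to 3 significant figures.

34.3 m

Hyperfocal distance H = f²/(N·c) + f = 105²/(5.6 × 0.052) + 105 = 11025/0.2912 + 105 ≈ 37965.6 mm ≈ 37.97 m.
Near limit Dn = s·(H − f)/(H + s − 2f) = 21200 × (37965.6 − 105) / (37965.6 + 21200 − 2 × 105) = 21200 × 37860.6 / 58955.6 ≈ 13614 mm.
Far limit Df = s·(H − f)/(H − s) = 21200 × (37965.6 − 105) / (37965.6 − 21200) = 21200 × 37860.6 / 16765.6 ≈ 47875 mm.
Depth of field = Df − Dn = 47875 − 13614 ≈ 34261 mm ≈ 34.3 m.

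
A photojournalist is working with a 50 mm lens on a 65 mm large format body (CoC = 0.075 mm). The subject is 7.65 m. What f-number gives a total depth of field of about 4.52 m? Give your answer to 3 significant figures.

f/1.20

Write h = H − f = f²/(N·c). The thin-lens limits are Dn = s·h/(h + (s−f)) and Df = s·h/(h − (s−f)), so DoF = Df − Dn = 2·s·(s−f)·h / (h² − (s−f)²).
That is a quadratic in h: DoF·h² − 2·s·(s−f)·h − DoF·(s−f)² = 0 ⇒ h = (s−f)·(s + √(s² + DoF²)) / DoF = 7600 × (7650 + √(7650² + 4520²)) / 4520 = 7600 × (7650 + 8885.54) / 4520 ≈ 27803 mm.
Then N = f²/(c·h) = 50² / (0.075 × 27803) = 2500 / 2085.2 ≈ 1.20.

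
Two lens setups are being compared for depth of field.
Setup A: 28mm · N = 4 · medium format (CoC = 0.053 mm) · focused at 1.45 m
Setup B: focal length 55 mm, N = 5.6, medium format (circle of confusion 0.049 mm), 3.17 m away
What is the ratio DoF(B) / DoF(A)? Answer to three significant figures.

1.49

Setup A: H = 28²/(4×0.053) + 28 ≈ 3726.1 mm; DoF = Df − Dn = 2355.9 − 1047.3 ≈ 1308.6 mm.
Setup B: H = 55²/(5.6×0.049) + 55 ≈ 11079.1 mm; DoF = Df − Dn = 4418.5 − 2471.6 ≈ 1946.9 mm.
Ratio = 1946.9 / 1308.6 ≈ 1.49.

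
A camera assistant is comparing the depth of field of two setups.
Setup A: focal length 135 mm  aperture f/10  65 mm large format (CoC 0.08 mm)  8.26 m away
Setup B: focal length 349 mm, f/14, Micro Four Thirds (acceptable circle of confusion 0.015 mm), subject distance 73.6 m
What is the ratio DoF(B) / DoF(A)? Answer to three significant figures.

2.80

Setup A: H = 135²/(10×0.08) + 135 ≈ 22916.2 mm; DoF = Df − Dn = 12839.1 − 6088.5 ≈ 6750.6 mm.
Setup B: H = 349²/(14×0.015) + 349 ≈ 580353.8 mm; DoF = Df − Dn = 84239 − 65347 ≈ 18892 mm.
Ratio = 18892 / 6750.6 ≈ 2.80.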